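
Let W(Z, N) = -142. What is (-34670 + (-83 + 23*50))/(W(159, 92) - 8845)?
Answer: 33603/8987 ≈ 3.7391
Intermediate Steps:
(-34670 + (-83 + 23*50))/(W(159, 92) - 8845) = (-34670 + (-83 + 23*50))/(-142 - 8845) = (-34670 + (-83 + 1150))/(-8987) = (-34670 + 1067)*(-1/8987) = -33603*(-1/8987) = 33603/8987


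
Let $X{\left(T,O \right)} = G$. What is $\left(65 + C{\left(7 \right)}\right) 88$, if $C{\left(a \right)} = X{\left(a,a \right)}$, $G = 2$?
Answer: $5896$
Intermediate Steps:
$X{\left(T,O \right)} = 2$
$C{\left(a \right)} = 2$
$\left(65 + C{\left(7 \right)}\right) 88 = \left(65 + 2\right) 88 = 67 \cdot 88 = 5896$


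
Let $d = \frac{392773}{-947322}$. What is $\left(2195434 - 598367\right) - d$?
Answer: $\frac{1512937097347}{947322} \approx 1.5971 \cdot 10^{6}$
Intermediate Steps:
$d = - \frac{392773}{947322}$ ($d = 392773 \left(- \frac{1}{947322}\right) = - \frac{392773}{947322} \approx -0.41461$)
$\left(2195434 - 598367\right) - d = \left(2195434 - 598367\right) - - \frac{392773}{947322} = 1597067 + \frac{392773}{947322} = \frac{1512937097347}{947322}$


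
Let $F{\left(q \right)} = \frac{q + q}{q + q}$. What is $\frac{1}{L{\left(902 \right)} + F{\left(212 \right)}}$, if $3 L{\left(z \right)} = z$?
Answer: $\frac{3}{905} \approx 0.0033149$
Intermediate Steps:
$L{\left(z \right)} = \frac{z}{3}$
$F{\left(q \right)} = 1$ ($F{\left(q \right)} = \frac{2 q}{2 q} = 2 q \frac{1}{2 q} = 1$)
$\frac{1}{L{\left(902 \right)} + F{\left(212 \right)}} = \frac{1}{\frac{1}{3} \cdot 902 + 1} = \frac{1}{\frac{902}{3} + 1} = \frac{1}{\frac{905}{3}} = \frac{3}{905}$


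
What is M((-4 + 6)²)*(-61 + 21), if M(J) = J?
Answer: -160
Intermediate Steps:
M((-4 + 6)²)*(-61 + 21) = (-4 + 6)²*(-61 + 21) = 2²*(-40) = 4*(-40) = -160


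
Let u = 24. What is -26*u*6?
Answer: -3744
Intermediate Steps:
-26*u*6 = -26*24*6 = -624*6 = -3744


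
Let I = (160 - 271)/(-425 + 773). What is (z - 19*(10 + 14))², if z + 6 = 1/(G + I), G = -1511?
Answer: 6560144991857284/30734647969 ≈ 2.1344e+5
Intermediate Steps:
I = -37/116 (I = -111/348 = -111*1/348 = -37/116 ≈ -0.31897)
z = -1051994/175313 (z = -6 + 1/(-1511 - 37/116) = -6 + 1/(-175313/116) = -6 - 116/175313 = -1051994/175313 ≈ -6.0007)
(z - 19*(10 + 14))² = (-1051994/175313 - 19*(10 + 14))² = (-1051994/175313 - 19*24)² = (-1051994/175313 - 456)² = (-80994722/175313)² = 6560144991857284/30734647969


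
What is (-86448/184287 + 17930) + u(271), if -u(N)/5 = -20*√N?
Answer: 1101393154/61429 + 100*√271 ≈ 19576.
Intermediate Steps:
u(N) = 100*√N (u(N) = -(-100)*√N = 100*√N)
(-86448/184287 + 17930) + u(271) = (-86448/184287 + 17930) + 100*√271 = (-86448*1/184287 + 17930) + 100*√271 = (-28816/61429 + 17930) + 100*√271 = 1101393154/61429 + 100*√271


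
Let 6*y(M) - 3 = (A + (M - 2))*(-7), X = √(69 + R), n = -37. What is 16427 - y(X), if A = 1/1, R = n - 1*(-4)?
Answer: 49297/3 ≈ 16432.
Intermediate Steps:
R = -33 (R = -37 - 1*(-4) = -37 + 4 = -33)
A = 1
X = 6 (X = √(69 - 33) = √36 = 6)
y(M) = 5/3 - 7*M/6 (y(M) = ½ + ((1 + (M - 2))*(-7))/6 = ½ + ((1 + (-2 + M))*(-7))/6 = ½ + ((-1 + M)*(-7))/6 = ½ + (7 - 7*M)/6 = ½ + (7/6 - 7*M/6) = 5/3 - 7*M/6)
16427 - y(X) = 16427 - (5/3 - 7/6*6) = 16427 - (5/3 - 7) = 16427 - 1*(-16/3) = 16427 + 16/3 = 49297/3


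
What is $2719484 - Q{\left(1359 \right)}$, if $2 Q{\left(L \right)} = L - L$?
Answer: $2719484$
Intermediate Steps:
$Q{\left(L \right)} = 0$ ($Q{\left(L \right)} = \frac{L - L}{2} = \frac{1}{2} \cdot 0 = 0$)
$2719484 - Q{\left(1359 \right)} = 2719484 - 0 = 2719484 + 0 = 2719484$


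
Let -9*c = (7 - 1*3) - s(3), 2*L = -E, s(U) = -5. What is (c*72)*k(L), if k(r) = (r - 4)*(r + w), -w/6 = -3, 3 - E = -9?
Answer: 8640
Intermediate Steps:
E = 12 (E = 3 - 1*(-9) = 3 + 9 = 12)
w = 18 (w = -6*(-3) = 18)
L = -6 (L = (-1*12)/2 = (½)*(-12) = -6)
c = -1 (c = -((7 - 1*3) - 1*(-5))/9 = -((7 - 3) + 5)/9 = -(4 + 5)/9 = -⅑*9 = -1)
k(r) = (-4 + r)*(18 + r) (k(r) = (r - 4)*(r + 18) = (-4 + r)*(18 + r))
(c*72)*k(L) = (-1*72)*(-72 + (-6)² + 14*(-6)) = -72*(-72 + 36 - 84) = -72*(-120) = 8640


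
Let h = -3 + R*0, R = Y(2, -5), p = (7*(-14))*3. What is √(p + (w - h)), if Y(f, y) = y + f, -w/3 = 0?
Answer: I*√291 ≈ 17.059*I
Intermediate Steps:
p = -294 (p = -98*3 = -294)
w = 0 (w = -3*0 = 0)
Y(f, y) = f + y
R = -3 (R = 2 - 5 = -3)
h = -3 (h = -3 - 3*0 = -3 + 0 = -3)
√(p + (w - h)) = √(-294 + (0 - 1*(-3))) = √(-294 + (0 + 3)) = √(-294 + 3) = √(-291) = I*√291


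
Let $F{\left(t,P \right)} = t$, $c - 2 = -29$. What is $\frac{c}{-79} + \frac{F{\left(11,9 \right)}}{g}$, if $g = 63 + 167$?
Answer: $\frac{7079}{18170} \approx 0.3896$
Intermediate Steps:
$c = -27$ ($c = 2 - 29 = -27$)
$g = 230$
$\frac{c}{-79} + \frac{F{\left(11,9 \right)}}{g} = - \frac{27}{-79} + \frac{11}{230} = \left(-27\right) \left(- \frac{1}{79}\right) + 11 \cdot \frac{1}{230} = \frac{27}{79} + \frac{11}{230} = \frac{7079}{18170}$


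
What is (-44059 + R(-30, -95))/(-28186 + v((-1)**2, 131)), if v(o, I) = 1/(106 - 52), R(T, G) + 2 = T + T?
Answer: 2382534/1522043 ≈ 1.5654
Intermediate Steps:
R(T, G) = -2 + 2*T (R(T, G) = -2 + (T + T) = -2 + 2*T)
v(o, I) = 1/54
(-44059 + R(-30, -95))/(-28186 + v((-1)**2, 131)) = (-44059 + (-2 + 2*(-30)))/(-28186 + 1/54) = (-44059 + (-2 - 60))/(-1522043/54) = (-44059 - 62)*(-54/1522043) = -44121*(-54/1522043) = 2382534/1522043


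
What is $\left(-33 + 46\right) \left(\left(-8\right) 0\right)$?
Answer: $0$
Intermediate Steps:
$\left(-33 + 46\right) \left(\left(-8\right) 0\right) = 13 \cdot 0 = 0$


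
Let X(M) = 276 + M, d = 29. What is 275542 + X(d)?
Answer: 275847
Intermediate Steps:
275542 + X(d) = 275542 + (276 + 29) = 275542 + 305 = 275847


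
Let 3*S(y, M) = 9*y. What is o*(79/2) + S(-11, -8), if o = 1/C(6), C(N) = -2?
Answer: -211/4 ≈ -52.750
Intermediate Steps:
S(y, M) = 3*y (S(y, M) = (9*y)/3 = 3*y)
o = -1/2 (o = 1/(-2) = -1/2 ≈ -0.50000)
o*(79/2) + S(-11, -8) = -79/(2*2) + 3*(-11) = -79/(2*2) - 33 = -1/2*79/2 - 33 = -79/4 - 33 = -211/4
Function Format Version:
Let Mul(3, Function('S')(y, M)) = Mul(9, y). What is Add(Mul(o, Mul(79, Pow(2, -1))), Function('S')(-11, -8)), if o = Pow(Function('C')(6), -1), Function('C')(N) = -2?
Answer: Rational(-211, 4) ≈ -52.750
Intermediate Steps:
Function('S')(y, M) = Mul(3, y) (Function('S')(y, M) = Mul(Rational(1, 3), Mul(9, y)) = Mul(3, y))
o = Rational(-1, 2) (o = Pow(-2, -1) = Rational(-1, 2) ≈ -0.50000)
Add(Mul(o, Mul(79, Pow(2, -1))), Function('S')(-11, -8)) = Add(Mul(Rational(-1, 2), Mul(79, Pow(2, -1))), Mul(3, -11)) = Add(Mul(Rational(-1, 2), Mul(79, Rational(1, 2))), -33) = Add(Mul(Rational(-1, 2), Rational(79, 2)), -33) = Add(Rational(-79, 4), -33) = Rational(-211, 4)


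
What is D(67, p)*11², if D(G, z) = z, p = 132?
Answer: 15972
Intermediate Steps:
D(67, p)*11² = 132*11² = 132*121 = 15972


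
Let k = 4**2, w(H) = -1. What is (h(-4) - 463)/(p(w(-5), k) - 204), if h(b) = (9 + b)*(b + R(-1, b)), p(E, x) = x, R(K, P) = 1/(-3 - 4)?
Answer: 1693/658 ≈ 2.5729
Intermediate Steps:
R(K, P) = -1/7 (R(K, P) = 1/(-7) = -1/7)
k = 16
h(b) = (9 + b)*(-1/7 + b) (h(b) = (9 + b)*(b - 1/7) = (9 + b)*(-1/7 + b))
(h(-4) - 463)/(p(w(-5), k) - 204) = ((-9/7 + (-4)**2 + (62/7)*(-4)) - 463)/(16 - 204) = ((-9/7 + 16 - 248/7) - 463)/(-188) = (-145/7 - 463)*(-1/188) = -3386/7*(-1/188) = 1693/658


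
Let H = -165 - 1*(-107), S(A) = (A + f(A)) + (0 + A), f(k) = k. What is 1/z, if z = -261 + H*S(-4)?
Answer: 1/435 ≈ 0.0022989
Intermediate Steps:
S(A) = 3*A (S(A) = (A + A) + (0 + A) = 2*A + A = 3*A)
H = -58 (H = -165 + 107 = -58)
z = 435 (z = -261 - 174*(-4) = -261 - 58*(-12) = -261 + 696 = 435)
1/z = 1/435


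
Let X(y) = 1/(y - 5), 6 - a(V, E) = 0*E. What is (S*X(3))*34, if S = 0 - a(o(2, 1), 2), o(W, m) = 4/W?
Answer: 102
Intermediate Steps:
a(V, E) = 6 (a(V, E) = 6 - 0*E = 6 - 1*0 = 6 + 0 = 6)
X(y) = 1/(-5 + y)
S = -6 (S = 0 - 1*6 = 0 - 6 = -6)
(S*X(3))*34 = -6/(-5 + 3)*34 = -6/(-2)*34 = -6*(-1/2)*34 = 3*34 = 102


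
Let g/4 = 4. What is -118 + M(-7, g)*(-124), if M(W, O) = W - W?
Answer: -118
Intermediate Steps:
g = 16 (g = 4*4 = 16)
M(W, O) = 0
-118 + M(-7, g)*(-124) = -118 + 0*(-124) = -118 + 0 = -118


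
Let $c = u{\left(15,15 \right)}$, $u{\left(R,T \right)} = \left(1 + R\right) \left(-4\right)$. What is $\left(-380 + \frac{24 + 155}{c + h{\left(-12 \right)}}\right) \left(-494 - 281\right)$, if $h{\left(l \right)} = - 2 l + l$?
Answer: $\frac{15452725}{52} \approx 2.9717 \cdot 10^{5}$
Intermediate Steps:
$u{\left(R,T \right)} = -4 - 4 R$
$h{\left(l \right)} = - l$
$c = -64$ ($c = -4 - 60 = -64$)
$\left(-380 + \frac{24 + 155}{c + h{\left(-12 \right)}}\right) \left(-494 - 281\right) = \left(-380 + \frac{24 + 155}{-64 - -12}\right) \left(-494 - 281\right) = \left(-380 + \frac{179}{-64 + 12}\right) \left(-775\right) = \left(-380 + \frac{179}{-52}\right) \left(-775\right) = \left(-380 + 179 \left(- \frac{1}{52}\right)\right) \left(-775\right) = \left(-380 - \frac{179}{52}\right) \left(-775\right) = \left(- \frac{19939}{52}\right) \left(-775\right) = \frac{15452725}{52}$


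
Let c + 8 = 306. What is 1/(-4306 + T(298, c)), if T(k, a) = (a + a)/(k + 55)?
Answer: -353/1519422 ≈ -0.00023233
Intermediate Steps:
c = 298 (c = -8 + 306 = 298)
T(k, a) = 2*a/(55 + k) (T(k, a) = (2*a)/(55 + k) = 2*a/(55 + k))
1/(-4306 + T(298, c)) = 1/(-4306 + 2*298/(55 + 298)) = 1/(-4306 + 2*298/353) = 1/(-4306 + 2*298*(1/353)) = 1/(-4306 + 596/353) = 1/(-1519422/353) = -353/1519422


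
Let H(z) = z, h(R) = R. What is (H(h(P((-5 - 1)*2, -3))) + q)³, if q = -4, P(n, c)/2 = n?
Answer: -21952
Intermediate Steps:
P(n, c) = 2*n
(H(h(P((-5 - 1)*2, -3))) + q)³ = (2*((-5 - 1)*2) - 4)³ = (2*(-6*2) - 4)³ = (2*(-12) - 4)³ = (-24 - 4)³ = (-28)³ = -21952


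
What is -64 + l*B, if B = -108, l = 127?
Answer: -13780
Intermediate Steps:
-64 + l*B = -64 + 127*(-108) = -64 - 13716 = -13780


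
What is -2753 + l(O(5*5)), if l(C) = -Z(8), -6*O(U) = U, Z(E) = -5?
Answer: -2748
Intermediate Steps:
O(U) = -U/6
l(C) = 5 (l(C) = -1*(-5) = 5)
-2753 + l(O(5*5)) = -2753 + 5 = -2748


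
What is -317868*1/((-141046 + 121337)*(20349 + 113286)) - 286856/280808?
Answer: -31476482369529/30816480852905 ≈ -1.0214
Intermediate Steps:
-317868*1/((-141046 + 121337)*(20349 + 113286)) - 286856/280808 = -317868/(133635*(-19709)) - 286856*1/280808 = -317868/(-2633812215) - 35857/35101 = -317868*(-1/2633812215) - 35857/35101 = 105956/877937405 - 35857/35101 = -31476482369529/30816480852905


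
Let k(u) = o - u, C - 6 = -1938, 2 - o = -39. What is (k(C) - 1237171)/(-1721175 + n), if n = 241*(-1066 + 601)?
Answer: 617599/916620 ≈ 0.67378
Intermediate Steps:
o = 41 (o = 2 - 1*(-39) = 2 + 39 = 41)
C = -1932 (C = 6 - 1938 = -1932)
n = -112065 (n = 241*(-465) = -112065)
k(u) = 41 - u
(k(C) - 1237171)/(-1721175 + n) = ((41 - 1*(-1932)) - 1237171)/(-1721175 - 112065) = ((41 + 1932) - 1237171)/(-1833240) = (1973 - 1237171)*(-1/1833240) = -1235198*(-1/1833240) = 617599/916620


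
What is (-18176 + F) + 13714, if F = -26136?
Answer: -30598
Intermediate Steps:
(-18176 + F) + 13714 = (-18176 - 26136) + 13714 = -44312 + 13714 = -30598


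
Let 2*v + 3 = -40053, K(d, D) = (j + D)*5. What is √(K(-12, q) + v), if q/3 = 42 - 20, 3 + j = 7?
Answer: I*√19678 ≈ 140.28*I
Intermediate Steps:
j = 4 (j = -3 + 7 = 4)
q = 66 (q = 3*(42 - 20) = 3*22 = 66)
K(d, D) = 20 + 5*D (K(d, D) = (4 + D)*5 = 20 + 5*D)
v = -20028 (v = -3/2 + (½)*(-40053) = -3/2 - 40053/2 = -20028)
√(K(-12, q) + v) = √((20 + 5*66) - 20028) = √((20 + 330) - 20028) = √(350 - 20028) = √(-19678) = I*√19678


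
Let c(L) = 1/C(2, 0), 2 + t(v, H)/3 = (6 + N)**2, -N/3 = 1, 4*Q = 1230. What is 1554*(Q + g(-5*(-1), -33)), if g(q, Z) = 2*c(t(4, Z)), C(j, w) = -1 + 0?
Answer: 474747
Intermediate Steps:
Q = 615/2 (Q = (1/4)*1230 = 615/2 ≈ 307.50)
N = -3 (N = -3*1 = -3)
t(v, H) = 21 (t(v, H) = -6 + 3*(6 - 3)**2 = -6 + 3*3**2 = -6 + 3*9 = -6 + 27 = 21)
C(j, w) = -1
c(L) = -1 (c(L) = 1/(-1) = -1)
g(q, Z) = -2 (g(q, Z) = 2*(-1) = -2)
1554*(Q + g(-5*(-1), -33)) = 1554*(615/2 - 2) = 1554*(611/2) = 474747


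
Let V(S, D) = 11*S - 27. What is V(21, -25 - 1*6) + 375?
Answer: 579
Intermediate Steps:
V(S, D) = -27 + 11*S
V(21, -25 - 1*6) + 375 = (-27 + 11*21) + 375 = (-27 + 231) + 375 = 204 + 375 = 579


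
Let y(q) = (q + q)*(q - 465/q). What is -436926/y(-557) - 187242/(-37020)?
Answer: 4159756289/955683640 ≈ 4.3526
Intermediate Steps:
y(q) = 2*q*(q - 465/q) (y(q) = (2*q)*(q - 465/q) = 2*q*(q - 465/q))
-436926/y(-557) - 187242/(-37020) = -436926/(-930 + 2*(-557)²) - 187242/(-37020) = -436926/(-930 + 2*310249) - 187242*(-1/37020) = -436926/(-930 + 620498) + 31207/6170 = -436926/619568 + 31207/6170 = -436926*1/619568 + 31207/6170 = -218463/309784 + 31207/6170 = 4159756289/955683640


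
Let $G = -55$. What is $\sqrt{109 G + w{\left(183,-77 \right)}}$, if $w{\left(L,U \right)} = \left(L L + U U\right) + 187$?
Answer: $\sqrt{33610} \approx 183.33$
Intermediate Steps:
$w{\left(L,U \right)} = 187 + L^{2} + U^{2}$ ($w{\left(L,U \right)} = \left(L^{2} + U^{2}\right) + 187 = 187 + L^{2} + U^{2}$)
$\sqrt{109 G + w{\left(183,-77 \right)}} = \sqrt{109 \left(-55\right) + \left(187 + 183^{2} + \left(-77\right)^{2}\right)} = \sqrt{-5995 + \left(187 + 33489 + 5929\right)} = \sqrt{-5995 + 39605} = \sqrt{33610}$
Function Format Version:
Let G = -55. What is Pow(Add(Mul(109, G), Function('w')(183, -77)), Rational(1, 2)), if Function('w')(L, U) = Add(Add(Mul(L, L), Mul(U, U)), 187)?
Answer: Pow(33610, Rational(1, 2)) ≈ 183.33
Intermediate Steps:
Function('w')(L, U) = Add(187, Pow(L, 2), Pow(U, 2)) (Function('w')(L, U) = Add(Add(Pow(L, 2), Pow(U, 2)), 187) = Add(187, Pow(L, 2), Pow(U, 2)))
Pow(Add(Mul(109, G), Function('w')(183, -77)), Rational(1, 2)) = Pow(Add(Mul(109, -55), Add(187, Pow(183, 2), Pow(-77, 2))), Rational(1, 2)) = Pow(Add(-5995, Add(187, 33489, 5929)), Rational(1, 2)) = Pow(Add(-5995, 39605), Rational(1, 2)) = Pow(33610, Rational(1, 2))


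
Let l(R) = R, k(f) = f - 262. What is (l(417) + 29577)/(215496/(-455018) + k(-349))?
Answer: -166436706/3393067 ≈ -49.052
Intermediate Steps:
k(f) = -262 + f
(l(417) + 29577)/(215496/(-455018) + k(-349)) = (417 + 29577)/(215496/(-455018) + (-262 - 349)) = 29994/(215496*(-1/455018) - 611) = 29994/(-2628/5549 - 611) = 29994/(-3393067/5549) = 29994*(-5549/3393067) = -166436706/3393067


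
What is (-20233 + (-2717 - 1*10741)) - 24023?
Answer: -57714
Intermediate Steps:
(-20233 + (-2717 - 1*10741)) - 24023 = (-20233 + (-2717 - 10741)) - 24023 = (-20233 - 13458) - 24023 = -33691 - 24023 = -57714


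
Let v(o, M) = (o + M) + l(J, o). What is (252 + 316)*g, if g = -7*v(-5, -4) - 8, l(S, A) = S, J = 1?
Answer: 27264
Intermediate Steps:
v(o, M) = 1 + M + o (v(o, M) = (o + M) + 1 = (M + o) + 1 = 1 + M + o)
g = 48 (g = -7*(1 - 4 - 5) - 8 = -7*(-8) - 8 = 56 - 8 = 48)
(252 + 316)*g = (252 + 316)*48 = 568*48 = 27264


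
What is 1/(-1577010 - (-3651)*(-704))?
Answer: -1/4147314 ≈ -2.4112e-7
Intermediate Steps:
1/(-1577010 - (-3651)*(-704)) = 1/(-1577010 - 1*2570304) = 1/(-1577010 - 2570304) = 1/(-4147314) = -1/4147314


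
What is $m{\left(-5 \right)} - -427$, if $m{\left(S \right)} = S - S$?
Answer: $427$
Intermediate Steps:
$m{\left(S \right)} = 0$
$m{\left(-5 \right)} - -427 = 0 - -427 = 0 + 427 = 427$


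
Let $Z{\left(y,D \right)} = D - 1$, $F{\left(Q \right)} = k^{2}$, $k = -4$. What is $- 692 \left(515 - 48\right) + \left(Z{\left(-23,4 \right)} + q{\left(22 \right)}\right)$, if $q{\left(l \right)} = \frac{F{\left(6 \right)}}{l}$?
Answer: $- \frac{3554763}{11} \approx -3.2316 \cdot 10^{5}$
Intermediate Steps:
$F{\left(Q \right)} = 16$ ($F{\left(Q \right)} = \left(-4\right)^{2} = 16$)
$Z{\left(y,D \right)} = -1 + D$ ($Z{\left(y,D \right)} = D - 1 = -1 + D$)
$q{\left(l \right)} = \frac{16}{l}$
$- 692 \left(515 - 48\right) + \left(Z{\left(-23,4 \right)} + q{\left(22 \right)}\right) = - 692 \left(515 - 48\right) + \left(\left(-1 + 4\right) + \frac{16}{22}\right) = \left(-692\right) 467 + \left(3 + 16 \cdot \frac{1}{22}\right) = -323164 + \left(3 + \frac{8}{11}\right) = -323164 + \frac{41}{11} = - \frac{3554763}{11}$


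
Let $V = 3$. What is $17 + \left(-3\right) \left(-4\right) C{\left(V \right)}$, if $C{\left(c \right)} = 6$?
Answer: $89$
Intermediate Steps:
$17 + \left(-3\right) \left(-4\right) C{\left(V \right)} = 17 + \left(-3\right) \left(-4\right) 6 = 17 + 12 \cdot 6 = 17 + 72 = 89$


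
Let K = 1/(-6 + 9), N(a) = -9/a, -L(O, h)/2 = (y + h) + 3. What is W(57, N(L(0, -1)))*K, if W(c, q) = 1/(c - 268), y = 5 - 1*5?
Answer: -1/633 ≈ -0.0015798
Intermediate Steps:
y = 0 (y = 5 - 5 = 0)
L(O, h) = -6 - 2*h (L(O, h) = -2*((0 + h) + 3) = -2*(h + 3) = -2*(3 + h) = -6 - 2*h)
W(c, q) = 1/(-268 + c)
K = ⅓ (K = 1/3 = ⅓ ≈ 0.33333)
W(57, N(L(0, -1)))*K = (⅓)/(-268 + 57) = (⅓)/(-211) = -1/211*⅓ = -1/633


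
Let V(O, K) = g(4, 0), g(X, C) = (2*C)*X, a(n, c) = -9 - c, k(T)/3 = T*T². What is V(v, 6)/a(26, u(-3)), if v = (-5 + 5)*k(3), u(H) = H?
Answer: 0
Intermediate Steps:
k(T) = 3*T³ (k(T) = 3*(T*T²) = 3*T³)
g(X, C) = 2*C*X
v = 0 (v = (-5 + 5)*(3*3³) = 0*(3*27) = 0*81 = 0)
V(O, K) = 0 (V(O, K) = 2*0*4 = 0)
V(v, 6)/a(26, u(-3)) = 0/(-9 - 1*(-3)) = 0/(-9 + 3) = 0/(-6) = 0*(-⅙) = 0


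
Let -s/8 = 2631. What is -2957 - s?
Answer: 18091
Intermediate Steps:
s = -21048 (s = -8*2631 = -21048)
-2957 - s = -2957 - 1*(-21048) = -2957 + 21048 = 18091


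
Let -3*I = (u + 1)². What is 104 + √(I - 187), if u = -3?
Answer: 104 + I*√1695/3 ≈ 104.0 + 13.723*I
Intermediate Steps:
I = -4/3 (I = -(-3 + 1)²/3 = -⅓*(-2)² = -⅓*4 = -4/3 ≈ -1.3333)
104 + √(I - 187) = 104 + √(-4/3 - 187) = 104 + √(-565/3) = 104 + I*√1695/3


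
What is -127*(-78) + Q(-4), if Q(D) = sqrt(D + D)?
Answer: 9906 + 2*I*sqrt(2) ≈ 9906.0 + 2.8284*I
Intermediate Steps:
Q(D) = sqrt(2)*sqrt(D) (Q(D) = sqrt(2*D) = sqrt(2)*sqrt(D))
-127*(-78) + Q(-4) = -127*(-78) + sqrt(2)*sqrt(-4) = 9906 + sqrt(2)*(2*I) = 9906 + 2*I*sqrt(2)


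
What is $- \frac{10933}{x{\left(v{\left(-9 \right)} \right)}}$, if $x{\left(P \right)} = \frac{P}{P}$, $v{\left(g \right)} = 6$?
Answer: $-10933$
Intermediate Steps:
$x{\left(P \right)} = 1$
$- \frac{10933}{x{\left(v{\left(-9 \right)} \right)}} = - \frac{10933}{1} = \left(-10933\right) 1 = -10933$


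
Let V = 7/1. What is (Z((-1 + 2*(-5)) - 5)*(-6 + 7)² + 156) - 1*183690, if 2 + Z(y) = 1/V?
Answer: -1284751/7 ≈ -1.8354e+5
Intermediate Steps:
V = 7 (V = 7*1 = 7)
Z(y) = -13/7 (Z(y) = -2 + 1/7 = -2 + ⅐ = -13/7)
(Z((-1 + 2*(-5)) - 5)*(-6 + 7)² + 156) - 1*183690 = (-13*(-6 + 7)²/7 + 156) - 1*183690 = (-13/7*1² + 156) - 183690 = (-13/7*1 + 156) - 183690 = (-13/7 + 156) - 183690 = 1079/7 - 183690 = -1284751/7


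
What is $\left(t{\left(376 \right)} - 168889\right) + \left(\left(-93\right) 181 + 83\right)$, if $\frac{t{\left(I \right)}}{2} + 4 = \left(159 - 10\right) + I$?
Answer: $-184597$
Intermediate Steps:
$t{\left(I \right)} = 290 + 2 I$ ($t{\left(I \right)} = -8 + 2 \left(\left(159 - 10\right) + I\right) = -8 + 2 \left(149 + I\right) = -8 + \left(298 + 2 I\right) = 290 + 2 I$)
$\left(t{\left(376 \right)} - 168889\right) + \left(\left(-93\right) 181 + 83\right) = \left(\left(290 + 2 \cdot 376\right) - 168889\right) + \left(\left(-93\right) 181 + 83\right) = \left(\left(290 + 752\right) - 168889\right) + \left(-16833 + 83\right) = \left(1042 - 168889\right) - 16750 = -167847 - 16750 = -184597$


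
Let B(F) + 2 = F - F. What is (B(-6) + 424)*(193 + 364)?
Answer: 235054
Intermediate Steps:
B(F) = -2 (B(F) = -2 + (F - F) = -2 + 0 = -2)
(B(-6) + 424)*(193 + 364) = (-2 + 424)*(193 + 364) = 422*557 = 235054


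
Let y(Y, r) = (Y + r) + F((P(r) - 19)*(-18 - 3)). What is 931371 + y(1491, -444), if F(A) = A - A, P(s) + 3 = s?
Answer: 932418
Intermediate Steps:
P(s) = -3 + s
F(A) = 0
y(Y, r) = Y + r (y(Y, r) = (Y + r) + 0 = Y + r)
931371 + y(1491, -444) = 931371 + (1491 - 444) = 931371 + 1047 = 932418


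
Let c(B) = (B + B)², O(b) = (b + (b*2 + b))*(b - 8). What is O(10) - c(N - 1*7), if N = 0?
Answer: -116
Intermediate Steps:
O(b) = 4*b*(-8 + b) (O(b) = (b + (2*b + b))*(-8 + b) = (b + 3*b)*(-8 + b) = (4*b)*(-8 + b) = 4*b*(-8 + b))
c(B) = 4*B² (c(B) = (2*B)² = 4*B²)
O(10) - c(N - 1*7) = 4*10*(-8 + 10) - 4*(0 - 1*7)² = 4*10*2 - 4*(0 - 7)² = 80 - 4*(-7)² = 80 - 4*49 = 80 - 1*196 = 80 - 196 = -116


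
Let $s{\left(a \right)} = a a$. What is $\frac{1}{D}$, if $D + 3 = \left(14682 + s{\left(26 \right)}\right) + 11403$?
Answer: $\frac{1}{26758} \approx 3.7372 \cdot 10^{-5}$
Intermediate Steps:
$s{\left(a \right)} = a^{2}$
$D = 26758$ ($D = -3 + \left(\left(14682 + 26^{2}\right) + 11403\right) = -3 + \left(\left(14682 + 676\right) + 11403\right) = -3 + \left(15358 + 11403\right) = -3 + 26761 = 26758$)
$\frac{1}{D} = \frac{1}{26758}$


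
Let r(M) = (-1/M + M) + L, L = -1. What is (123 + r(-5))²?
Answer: 343396/25 ≈ 13736.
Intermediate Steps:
r(M) = -1 + M - 1/M (r(M) = (-1/M + M) - 1 = (M - 1/M) - 1 = -1 + M - 1/M)
(123 + r(-5))² = (123 + (-1 - 5 - 1/(-5)))² = (123 + (-1 - 5 - 1*(-⅕)))² = (123 + (-1 - 5 + ⅕))² = (123 - 29/5)² = (586/5)² = 343396/25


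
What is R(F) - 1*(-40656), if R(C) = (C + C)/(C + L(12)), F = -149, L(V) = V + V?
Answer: 5082298/125 ≈ 40658.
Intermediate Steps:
L(V) = 2*V
R(C) = 2*C/(24 + C) (R(C) = (C + C)/(C + 2*12) = (2*C)/(C + 24) = (2*C)/(24 + C) = 2*C/(24 + C))
R(F) - 1*(-40656) = 2*(-149)/(24 - 149) - 1*(-40656) = 2*(-149)/(-125) + 40656 = 2*(-149)*(-1/125) + 40656 = 298/125 + 40656 = 5082298/125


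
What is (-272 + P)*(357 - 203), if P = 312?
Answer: 6160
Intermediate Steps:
(-272 + P)*(357 - 203) = (-272 + 312)*(357 - 203) = 40*154 = 6160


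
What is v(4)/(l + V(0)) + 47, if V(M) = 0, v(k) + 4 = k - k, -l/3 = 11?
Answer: 1555/33 ≈ 47.121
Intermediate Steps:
l = -33 (l = -3*11 = -33)
v(k) = -4 (v(k) = -4 + (k - k) = -4 + 0 = -4)
v(4)/(l + V(0)) + 47 = -4/(-33 + 0) + 47 = -4/(-33) + 47 = -4*(-1/33) + 47 = 4/33 + 47 = 1555/33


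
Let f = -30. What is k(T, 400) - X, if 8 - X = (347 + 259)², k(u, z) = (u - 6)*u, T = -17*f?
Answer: 624268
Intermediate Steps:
T = 510 (T = -17*(-30) = 510)
k(u, z) = u*(-6 + u) (k(u, z) = (-6 + u)*u = u*(-6 + u))
X = -367228 (X = 8 - (347 + 259)² = 8 - 1*606² = 8 - 1*367236 = 8 - 367236 = -367228)
k(T, 400) - X = 510*(-6 + 510) - 1*(-367228) = 510*504 + 367228 = 257040 + 367228 = 624268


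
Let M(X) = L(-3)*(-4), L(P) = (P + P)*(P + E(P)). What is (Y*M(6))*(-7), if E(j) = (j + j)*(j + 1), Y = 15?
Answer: -22680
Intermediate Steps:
E(j) = 2*j*(1 + j) (E(j) = (2*j)*(1 + j) = 2*j*(1 + j))
L(P) = 2*P*(P + 2*P*(1 + P)) (L(P) = (P + P)*(P + 2*P*(1 + P)) = (2*P)*(P + 2*P*(1 + P)) = 2*P*(P + 2*P*(1 + P)))
M(X) = 216 (M(X) = ((-3)²*(6 + 4*(-3)))*(-4) = (9*(6 - 12))*(-4) = (9*(-6))*(-4) = -54*(-4) = 216)
(Y*M(6))*(-7) = (15*216)*(-7) = 3240*(-7) = -22680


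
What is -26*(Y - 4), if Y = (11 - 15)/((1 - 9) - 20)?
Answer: 702/7 ≈ 100.29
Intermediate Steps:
Y = ⅐ (Y = -4/(-8 - 20) = -4/(-28) = -4*(-1/28) = ⅐ ≈ 0.14286)
-26*(Y - 4) = -26*(⅐ - 4) = -26*(-27/7) = 702/7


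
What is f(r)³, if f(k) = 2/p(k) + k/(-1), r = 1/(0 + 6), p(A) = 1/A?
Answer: 1/216 ≈ 0.0046296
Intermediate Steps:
r = ⅙ (r = 1/6 = ⅙ ≈ 0.16667)
f(k) = k (f(k) = 2/(1/k) + k/(-1) = 2*k + k*(-1) = 2*k - k = k)
f(r)³ = (⅙)³ = 1/216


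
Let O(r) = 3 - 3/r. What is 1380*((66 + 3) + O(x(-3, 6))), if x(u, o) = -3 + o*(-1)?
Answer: 99820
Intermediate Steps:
x(u, o) = -3 - o
1380*((66 + 3) + O(x(-3, 6))) = 1380*((66 + 3) + (3 - 3/(-3 - 1*6))) = 1380*(69 + (3 - 3/(-3 - 6))) = 1380*(69 + (3 - 3/(-9))) = 1380*(69 + (3 - 3*(-⅑))) = 1380*(69 + (3 + ⅓)) = 1380*(69 + 10/3) = 1380*(217/3) = 99820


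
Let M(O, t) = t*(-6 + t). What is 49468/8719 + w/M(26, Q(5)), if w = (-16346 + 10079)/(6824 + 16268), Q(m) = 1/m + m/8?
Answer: 657548442028/114612309999 ≈ 5.7372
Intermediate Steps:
Q(m) = 1/m + m/8 (Q(m) = 1/m + m*(⅛) = 1/m + m/8)
w = -6267/23092 ≈ -0.27139
49468/8719 + w/M(26, Q(5)) = 49468/8719 - 6267*1/((-6 + (1/5 + (⅛)*5))*(1/5 + (⅛)*5))/23092 = 49468*(1/8719) - 6267*1/((-6 + (⅕ + 5/8))*(⅕ + 5/8))/23092 = 49468/8719 - 6267*40/(33*(-6 + 33/40))/23092 = 49468/8719 - 6267/(23092*((33/40)*(-207/40))) = 49468/8719 - 6267/(23092*(-6831/1600)) = 49468/8719 - 6267/23092*(-1600/6831) = 49468/8719 + 835600/13145121 = 657548442028/114612309999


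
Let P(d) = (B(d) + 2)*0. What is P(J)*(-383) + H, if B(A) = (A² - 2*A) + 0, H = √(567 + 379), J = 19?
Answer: √946 ≈ 30.757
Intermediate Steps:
H = √946 ≈ 30.757
B(A) = A² - 2*A
P(d) = 0 (P(d) = (d*(-2 + d) + 2)*0 = (2 + d*(-2 + d))*0 = 0)
P(J)*(-383) + H = 0*(-383) + √946 = 0 + √946 = √946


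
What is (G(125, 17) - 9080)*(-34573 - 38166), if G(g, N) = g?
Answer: 651377745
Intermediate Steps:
(G(125, 17) - 9080)*(-34573 - 38166) = (125 - 9080)*(-34573 - 38166) = -8955*(-72739) = 651377745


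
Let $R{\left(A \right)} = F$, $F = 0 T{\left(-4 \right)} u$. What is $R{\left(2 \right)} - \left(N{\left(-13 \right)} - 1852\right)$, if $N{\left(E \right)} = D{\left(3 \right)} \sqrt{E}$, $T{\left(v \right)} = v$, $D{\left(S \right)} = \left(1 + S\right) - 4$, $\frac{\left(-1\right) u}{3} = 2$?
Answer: $1852$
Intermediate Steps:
$u = -6$ ($u = \left(-3\right) 2 = -6$)
$D{\left(S \right)} = -3 + S$
$F = 0$ ($F = 0 \left(-4\right) \left(-6\right) = 0 \left(-6\right) = 0$)
$N{\left(E \right)} = 0$ ($N{\left(E \right)} = \left(-3 + 3\right) \sqrt{E} = 0 \sqrt{E} = 0$)
$R{\left(A \right)} = 0$
$R{\left(2 \right)} - \left(N{\left(-13 \right)} - 1852\right) = 0 - \left(0 - 1852\right) = 0 - -1852 = 0 + 1852 = 1852$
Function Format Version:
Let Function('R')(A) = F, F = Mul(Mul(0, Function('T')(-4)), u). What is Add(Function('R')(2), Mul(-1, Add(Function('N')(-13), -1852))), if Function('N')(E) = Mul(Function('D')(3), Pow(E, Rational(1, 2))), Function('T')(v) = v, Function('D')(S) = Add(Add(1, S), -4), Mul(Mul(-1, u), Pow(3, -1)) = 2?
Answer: 1852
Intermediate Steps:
u = -6 (u = Mul(-3, 2) = -6)
Function('D')(S) = Add(-3, S)
F = 0 (F = Mul(Mul(0, -4), -6) = Mul(0, -6) = 0)
Function('N')(E) = 0 (Function('N')(E) = Mul(Add(-3, 3), Pow(E, Rational(1, 2))) = Mul(0, Pow(E, Rational(1, 2))) = 0)
Function('R')(A) = 0
Add(Function('R')(2), Mul(-1, Add(Function('N')(-13), -1852))) = Add(0, Mul(-1, Add(0, -1852))) = Add(0, Mul(-1, -1852)) = Add(0, 1852) = 1852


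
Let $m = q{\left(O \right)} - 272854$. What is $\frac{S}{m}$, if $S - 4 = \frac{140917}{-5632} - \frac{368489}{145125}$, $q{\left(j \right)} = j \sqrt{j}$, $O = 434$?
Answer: $\frac{2627111119406371}{30391938994817664000} + \frac{4178667807041 \sqrt{434}}{30391938994817664000} \approx 8.9305 \cdot 10^{-5}$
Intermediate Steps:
$q{\left(j \right)} = j^{\frac{3}{2}}$
$S = - \frac{19256533673}{817344000}$ ($S = 4 + \left(\frac{140917}{-5632} - \frac{368489}{145125}\right) = 4 + \left(140917 \left(- \frac{1}{5632}\right) - \frac{368489}{145125}\right) = 4 - \frac{22525909673}{817344000} = - \frac{19256533673}{817344000} \approx -23.56$)
$m = -272854 + 434 \sqrt{434}$ ($m = 434^{\frac{3}{2}} - 272854 = 434 \sqrt{434} - 272854 = -272854 + 434 \sqrt{434} \approx -2.6381 \cdot 10^{5}$)
$\frac{S}{m} = - \frac{19256533673}{817344000 \left(-272854 + 434 \sqrt{434}\right)}$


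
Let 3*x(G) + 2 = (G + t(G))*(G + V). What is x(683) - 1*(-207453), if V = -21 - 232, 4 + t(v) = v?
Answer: 1208017/3 ≈ 4.0267e+5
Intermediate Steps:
t(v) = -4 + v
V = -253
x(G) = -⅔ + (-253 + G)*(-4 + 2*G)/3 (x(G) = -⅔ + ((G + (-4 + G))*(G - 253))/3 = -⅔ + ((-4 + 2*G)*(-253 + G))/3 = -⅔ + ((-253 + G)*(-4 + 2*G))/3 = -⅔ + (-253 + G)*(-4 + 2*G)/3)
x(683) - 1*(-207453) = (1010/3 - 170*683 + (⅔)*683²) - 1*(-207453) = (1010/3 - 116110 + (⅔)*466489) + 207453 = (1010/3 - 116110 + 932978/3) + 207453 = 585658/3 + 207453 = 1208017/3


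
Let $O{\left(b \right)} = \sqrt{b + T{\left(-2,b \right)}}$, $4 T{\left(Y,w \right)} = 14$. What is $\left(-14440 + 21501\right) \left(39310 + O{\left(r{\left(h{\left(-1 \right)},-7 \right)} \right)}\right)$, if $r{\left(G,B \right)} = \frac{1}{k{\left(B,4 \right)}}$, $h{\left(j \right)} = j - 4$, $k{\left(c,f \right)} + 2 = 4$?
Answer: $277582032$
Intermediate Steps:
$k{\left(c,f \right)} = 2$ ($k{\left(c,f \right)} = -2 + 4 = 2$)
$h{\left(j \right)} = -4 + j$ ($h{\left(j \right)} = j - 4 = -4 + j$)
$r{\left(G,B \right)} = \frac{1}{2}$
$T{\left(Y,w \right)} = \frac{7}{2}$ ($T{\left(Y,w \right)} = \frac{1}{4} \cdot 14 = \frac{7}{2}$)
$O{\left(b \right)} = \sqrt{\frac{7}{2} + b}$ ($O{\left(b \right)} = \sqrt{b + \frac{7}{2}} = \sqrt{\frac{7}{2} + b}$)
$\left(-14440 + 21501\right) \left(39310 + O{\left(r{\left(h{\left(-1 \right)},-7 \right)} \right)}\right) = \left(-14440 + 21501\right) \left(39310 + \frac{\sqrt{14 + 4 \cdot \frac{1}{2}}}{2}\right) = 7061 \left(39310 + \frac{\sqrt{14 + 2}}{2}\right) = 7061 \left(39310 + \frac{\sqrt{16}}{2}\right) = 7061 \left(39310 + \frac{1}{2} \cdot 4\right) = 7061 \left(39310 + 2\right) = 7061 \cdot 39312 = 277582032$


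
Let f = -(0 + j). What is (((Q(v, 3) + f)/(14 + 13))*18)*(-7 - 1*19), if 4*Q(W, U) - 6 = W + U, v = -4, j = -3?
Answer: -221/3 ≈ -73.667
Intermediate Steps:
f = 3 (f = -(0 - 3) = -1*(-3) = 3)
Q(W, U) = 3/2 + U/4 + W/4 (Q(W, U) = 3/2 + (W + U)/4 = 3/2 + (U + W)/4 = 3/2 + (U/4 + W/4) = 3/2 + U/4 + W/4)
(((Q(v, 3) + f)/(14 + 13))*18)*(-7 - 1*19) = ((((3/2 + (¼)*3 + (¼)*(-4)) + 3)/(14 + 13))*18)*(-7 - 1*19) = ((((3/2 + ¾ - 1) + 3)/27)*18)*(-7 - 19) = (((5/4 + 3)*(1/27))*18)*(-26) = (((17/4)*(1/27))*18)*(-26) = ((17/108)*18)*(-26) = (17/6)*(-26) = -221/3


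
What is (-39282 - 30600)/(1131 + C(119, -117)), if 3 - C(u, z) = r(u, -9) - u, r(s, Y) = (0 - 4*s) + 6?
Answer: -69882/1723 ≈ -40.558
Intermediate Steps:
r(s, Y) = 6 - 4*s (r(s, Y) = -4*s + 6 = 6 - 4*s)
C(u, z) = -3 + 5*u (C(u, z) = 3 - ((6 - 4*u) - u) = 3 - (6 - 5*u) = 3 + (-6 + 5*u) = -3 + 5*u)
(-39282 - 30600)/(1131 + C(119, -117)) = (-39282 - 30600)/(1131 + (-3 + 5*119)) = -69882/(1131 + (-3 + 595)) = -69882/(1131 + 592) = -69882/1723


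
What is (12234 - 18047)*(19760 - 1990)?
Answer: -103297010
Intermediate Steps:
(12234 - 18047)*(19760 - 1990) = -5813*17770 = -103297010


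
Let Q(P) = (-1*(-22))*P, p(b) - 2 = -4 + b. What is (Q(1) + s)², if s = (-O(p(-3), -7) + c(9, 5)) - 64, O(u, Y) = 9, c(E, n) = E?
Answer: 1764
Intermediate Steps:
p(b) = -2 + b (p(b) = 2 + (-4 + b) = -2 + b)
Q(P) = 22*P
s = -64 (s = (-1*9 + 9) - 64 = (-9 + 9) - 64 = 0 - 64 = -64)
(Q(1) + s)² = (22*1 - 64)² = (22 - 64)² = (-42)² = 1764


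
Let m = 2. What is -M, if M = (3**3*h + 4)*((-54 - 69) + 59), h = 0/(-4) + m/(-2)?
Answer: -1472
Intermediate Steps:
h = -1 (h = 0/(-4) + 2/(-2) = 0*(-1/4) + 2*(-1/2) = 0 - 1 = -1)
M = 1472 (M = (3**3*(-1) + 4)*((-54 - 69) + 59) = (27*(-1) + 4)*(-123 + 59) = (-27 + 4)*(-64) = -23*(-64) = 1472)
-M = -1*1472 = -1472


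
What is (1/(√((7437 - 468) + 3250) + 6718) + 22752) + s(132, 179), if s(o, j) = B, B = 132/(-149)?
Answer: 152957434761362/6723074445 - √10219/45121305 ≈ 22751.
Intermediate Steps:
B = -132/149 (B = 132*(-1/149) = -132/149 ≈ -0.88591)
s(o, j) = -132/149
(1/(√((7437 - 468) + 3250) + 6718) + 22752) + s(132, 179) = (1/(√((7437 - 468) + 3250) + 6718) + 22752) - 132/149 = (1/(√(6969 + 3250) + 6718) + 22752) - 132/149 = (1/(√10219 + 6718) + 22752) - 132/149 = (1/(6718 + √10219) + 22752) - 132/149 = (22752 + 1/(6718 + √10219)) - 132/149 = 3389916/149 + 1/(6718 + √10219)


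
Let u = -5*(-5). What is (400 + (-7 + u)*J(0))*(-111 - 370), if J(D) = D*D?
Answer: -192400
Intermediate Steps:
u = 25
J(D) = D²
(400 + (-7 + u)*J(0))*(-111 - 370) = (400 + (-7 + 25)*0²)*(-111 - 370) = (400 + 18*0)*(-481) = (400 + 0)*(-481) = 400*(-481) = -192400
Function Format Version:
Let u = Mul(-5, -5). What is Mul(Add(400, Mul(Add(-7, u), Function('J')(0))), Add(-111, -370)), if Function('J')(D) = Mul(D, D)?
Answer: -192400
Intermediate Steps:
u = 25
Function('J')(D) = Pow(D, 2)
Mul(Add(400, Mul(Add(-7, u), Function('J')(0))), Add(-111, -370)) = Mul(Add(400, Mul(Add(-7, 25), Pow(0, 2))), Add(-111, -370)) = Mul(Add(400, Mul(18, 0)), -481) = Mul(Add(400, 0), -481) = Mul(400, -481) = -192400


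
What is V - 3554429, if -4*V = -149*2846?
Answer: -6896831/2 ≈ -3.4484e+6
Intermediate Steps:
V = 212027/2 (V = -(-149)*2846/4 = -¼*(-424054) = 212027/2 ≈ 1.0601e+5)
V - 3554429 = 212027/2 - 3554429 = -6896831/2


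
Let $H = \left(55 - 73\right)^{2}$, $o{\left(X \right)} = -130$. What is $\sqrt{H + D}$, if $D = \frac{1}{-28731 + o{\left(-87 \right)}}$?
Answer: $\frac{\sqrt{5507717207}}{4123} \approx 18.0$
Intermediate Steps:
$H = 324$ ($H = \left(-18\right)^{2} = 324$)
$D = - \frac{1}{28861}$ ($D = \frac{1}{-28731 - 130} = \frac{1}{-28861} = - \frac{1}{28861} \approx -3.4649 \cdot 10^{-5}$)
$\sqrt{H + D} = \sqrt{324 - \frac{1}{28861}} = \sqrt{\frac{9350963}{28861}} = \frac{\sqrt{5507717207}}{4123}$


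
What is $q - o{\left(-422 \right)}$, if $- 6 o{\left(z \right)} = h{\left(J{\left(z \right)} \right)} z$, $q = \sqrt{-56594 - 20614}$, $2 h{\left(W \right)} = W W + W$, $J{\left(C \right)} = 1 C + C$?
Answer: $-25020802 + 2 i \sqrt{19302} \approx -2.5021 \cdot 10^{7} + 277.86 i$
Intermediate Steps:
$J{\left(C \right)} = 2 C$ ($J{\left(C \right)} = C + C = 2 C$)
$h{\left(W \right)} = \frac{W}{2} + \frac{W^{2}}{2}$ ($h{\left(W \right)} = \frac{W W + W}{2} = \frac{W^{2} + W}{2} = \frac{W + W^{2}}{2} = \frac{W}{2} + \frac{W^{2}}{2}$)
$q = 2 i \sqrt{19302}$ ($q = \sqrt{-77208} = 2 i \sqrt{19302} \approx 277.86 i$)
$o{\left(z \right)} = - \frac{z^{2} \left(1 + 2 z\right)}{6}$ ($o{\left(z \right)} = - \frac{\frac{2 z \left(1 + 2 z\right)}{2} z}{6} = - \frac{z \left(1 + 2 z\right) z}{6} = - \frac{z^{2} \left(1 + 2 z\right)}{6}$)
$q - o{\left(-422 \right)} = 2 i \sqrt{19302} - \frac{\left(-422\right)^{2} \left(-1 - -844\right)}{6} = 2 i \sqrt{19302} - \frac{1}{6} \cdot 178084 \left(-1 + 844\right) = 2 i \sqrt{19302} - \frac{1}{6} \cdot 178084 \cdot 843 = 2 i \sqrt{19302} - 25020802 = -25020802 + 2 i \sqrt{19302}$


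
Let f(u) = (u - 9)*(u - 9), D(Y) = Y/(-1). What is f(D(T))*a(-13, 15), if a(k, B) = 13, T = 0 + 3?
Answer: 1872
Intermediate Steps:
T = 3
D(Y) = -Y (D(Y) = Y*(-1) = -Y)
f(u) = (-9 + u)**2 (f(u) = (-9 + u)*(-9 + u) = (-9 + u)**2)
f(D(T))*a(-13, 15) = (-9 - 1*3)**2*13 = (-9 - 3)**2*13 = (-12)**2*13 = 144*13 = 1872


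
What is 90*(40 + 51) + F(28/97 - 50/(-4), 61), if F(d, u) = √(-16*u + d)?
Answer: 8190 + I*√36251422/194 ≈ 8190.0 + 31.036*I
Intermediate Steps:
F(d, u) = √(d - 16*u)
90*(40 + 51) + F(28/97 - 50/(-4), 61) = 90*(40 + 51) + √((28/97 - 50/(-4)) - 16*61) = 90*91 + √((28*(1/97) - 50*(-¼)) - 976) = 8190 + √((28/97 + 25/2) - 976) = 8190 + √(2481/194 - 976) = 8190 + √(-186863/194) = 8190 + I*√36251422/194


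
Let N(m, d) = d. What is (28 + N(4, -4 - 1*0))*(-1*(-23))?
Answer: 552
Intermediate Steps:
(28 + N(4, -4 - 1*0))*(-1*(-23)) = (28 + (-4 - 1*0))*(-1*(-23)) = (28 + (-4 + 0))*23 = (28 - 4)*23 = 24*23 = 552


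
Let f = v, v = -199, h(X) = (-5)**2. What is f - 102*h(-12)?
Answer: -2749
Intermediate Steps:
h(X) = 25
f = -199
f - 102*h(-12) = -199 - 102*25 = -199 - 2550 = -2749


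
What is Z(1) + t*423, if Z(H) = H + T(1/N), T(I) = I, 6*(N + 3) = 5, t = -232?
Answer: -1275761/13 ≈ -98136.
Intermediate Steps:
N = -13/6 (N = -3 + (⅙)*5 = -3 + ⅚ = -13/6 ≈ -2.1667)
Z(H) = -6/13 + H (Z(H) = H + 1/(-13/6) = H - 6/13 = -6/13 + H)
Z(1) + t*423 = (-6/13 + 1) - 232*423 = 7/13 - 98136 = -1275761/13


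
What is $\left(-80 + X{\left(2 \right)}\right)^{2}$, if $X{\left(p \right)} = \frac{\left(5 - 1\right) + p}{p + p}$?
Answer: $\frac{24649}{4} \approx 6162.3$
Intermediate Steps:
$X{\left(p \right)} = \frac{4 + p}{2 p}$ ($X{\left(p \right)} = \frac{\left(5 - 1\right) + p}{2 p} = \left(4 + p\right) \frac{1}{2 p} = \frac{4 + p}{2 p}$)
$\left(-80 + X{\left(2 \right)}\right)^{2} = \left(-80 + \frac{4 + 2}{2 \cdot 2}\right)^{2} = \left(-80 + \frac{1}{2} \cdot \frac{1}{2} \cdot 6\right)^{2} = \left(-80 + \frac{3}{2}\right)^{2} = \left(- \frac{157}{2}\right)^{2} = \frac{24649}{4}$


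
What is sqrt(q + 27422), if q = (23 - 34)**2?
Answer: sqrt(27543) ≈ 165.96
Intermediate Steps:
q = 121 (q = (-11)**2 = 121)
sqrt(q + 27422) = sqrt(121 + 27422) = sqrt(27543)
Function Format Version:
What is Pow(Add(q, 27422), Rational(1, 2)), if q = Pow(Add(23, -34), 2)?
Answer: Pow(27543, Rational(1, 2)) ≈ 165.96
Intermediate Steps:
q = 121 (q = Pow(-11, 2) = 121)
Pow(Add(q, 27422), Rational(1, 2)) = Pow(Add(121, 27422), Rational(1, 2)) = Pow(27543, Rational(1, 2))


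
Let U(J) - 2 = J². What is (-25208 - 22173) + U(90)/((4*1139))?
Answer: -107929867/2278 ≈ -47379.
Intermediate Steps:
U(J) = 2 + J²
(-25208 - 22173) + U(90)/((4*1139)) = (-25208 - 22173) + (2 + 90²)/((4*1139)) = -47381 + (2 + 8100)/4556 = -47381 + 8102*(1/4556) = -47381 + 4051/2278 = -107929867/2278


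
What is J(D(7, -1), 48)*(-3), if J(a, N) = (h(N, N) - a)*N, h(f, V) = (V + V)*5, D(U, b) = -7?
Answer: -70128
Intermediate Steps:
h(f, V) = 10*V (h(f, V) = (2*V)*5 = 10*V)
J(a, N) = N*(-a + 10*N) (J(a, N) = (10*N - a)*N = (-a + 10*N)*N = N*(-a + 10*N))
J(D(7, -1), 48)*(-3) = (48*(-1*(-7) + 10*48))*(-3) = (48*(7 + 480))*(-3) = (48*487)*(-3) = 23376*(-3) = -70128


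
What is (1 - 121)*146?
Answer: -17520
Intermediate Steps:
(1 - 121)*146 = -120*146 = -17520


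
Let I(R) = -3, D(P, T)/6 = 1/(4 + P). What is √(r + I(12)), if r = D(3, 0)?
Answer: I*√105/7 ≈ 1.4639*I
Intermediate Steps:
D(P, T) = 6/(4 + P)
r = 6/7 (r = 6/(4 + 3) = 6/7 ≈ 0.85714)
√(r + I(12)) = √(6/7 - 3) = √(-15/7) = I*√105/7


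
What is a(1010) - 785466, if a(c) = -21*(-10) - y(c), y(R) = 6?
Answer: -785262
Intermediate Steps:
a(c) = 204 (a(c) = -21*(-10) - 1*6 = 210 - 6 = 204)
a(1010) - 785466 = 204 - 785466 = -785262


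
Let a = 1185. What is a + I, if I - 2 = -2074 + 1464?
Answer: 577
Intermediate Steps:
I = -608 (I = 2 + (-2074 + 1464) = 2 - 610 = -608)
a + I = 1185 - 608 = 577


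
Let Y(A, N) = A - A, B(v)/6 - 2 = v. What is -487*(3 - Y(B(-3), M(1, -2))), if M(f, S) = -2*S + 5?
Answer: -1461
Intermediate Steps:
B(v) = 12 + 6*v
M(f, S) = 5 - 2*S
Y(A, N) = 0
-487*(3 - Y(B(-3), M(1, -2))) = -487*(3 - 1*0) = -487*(3 + 0) = -487*3 = -1461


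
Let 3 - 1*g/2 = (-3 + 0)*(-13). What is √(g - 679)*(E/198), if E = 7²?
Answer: 49*I*√751/198 ≈ 6.7819*I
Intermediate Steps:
E = 49
g = -72 (g = 6 - 2*(-3 + 0)*(-13) = 6 - (-6)*(-13) = 6 - 2*39 = 6 - 78 = -72)
√(g - 679)*(E/198) = √(-72 - 679)*(49/198) = √(-751)*(49*(1/198)) = (I*√751)*(49/198) = 49*I*√751/198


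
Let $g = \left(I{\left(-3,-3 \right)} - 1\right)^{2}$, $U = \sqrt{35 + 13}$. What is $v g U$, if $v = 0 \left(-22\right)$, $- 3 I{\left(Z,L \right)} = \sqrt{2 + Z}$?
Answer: $0$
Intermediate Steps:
$I{\left(Z,L \right)} = - \frac{\sqrt{2 + Z}}{3}$
$v = 0$
$U = 4 \sqrt{3}$ ($U = \sqrt{48} = 4 \sqrt{3} \approx 6.9282$)
$g = \left(-1 - \frac{i}{3}\right)^{2}$ ($g = \left(- \frac{\sqrt{2 - 3}}{3} - 1\right)^{2} = \left(- \frac{\sqrt{-1}}{3} - 1\right)^{2} = \left(- \frac{i}{3} - 1\right)^{2} = \left(-1 - \frac{i}{3}\right)^{2} \approx 0.88889 + 0.66667 i$)
$v g U = 0 \frac{\left(3 + i\right)^{2}}{9} \cdot 4 \sqrt{3} = 0 \cdot 4 \sqrt{3} = 0$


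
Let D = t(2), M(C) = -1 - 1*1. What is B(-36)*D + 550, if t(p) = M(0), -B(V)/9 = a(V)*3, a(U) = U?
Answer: -1394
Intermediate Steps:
M(C) = -2 (M(C) = -1 - 1 = -2)
B(V) = -27*V (B(V) = -9*V*3 = -27*V)
t(p) = -2
D = -2
B(-36)*D + 550 = -27*(-36)*(-2) + 550 = 972*(-2) + 550 = -1944 + 550 = -1394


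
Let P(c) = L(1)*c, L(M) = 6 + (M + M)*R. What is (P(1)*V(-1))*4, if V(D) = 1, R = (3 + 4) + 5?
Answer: 120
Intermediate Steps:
R = 12 (R = 7 + 5 = 12)
L(M) = 6 + 24*M (L(M) = 6 + (M + M)*12 = 6 + (2*M)*12 = 6 + 24*M)
P(c) = 30*c (P(c) = (6 + 24*1)*c = (6 + 24)*c = 30*c)
(P(1)*V(-1))*4 = ((30*1)*1)*4 = (30*1)*4 = 30*4 = 120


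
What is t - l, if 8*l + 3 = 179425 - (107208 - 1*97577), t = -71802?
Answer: -744207/8 ≈ -93026.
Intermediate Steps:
l = 169791/8 (l = -3/8 + (179425 - (107208 - 1*97577))/8 = -3/8 + (179425 - (107208 - 97577))/8 = -3/8 + (179425 - 1*9631)/8 = -3/8 + (179425 - 9631)/8 = -3/8 + (⅛)*169794 = -3/8 + 84897/4 = 169791/8 ≈ 21224.)
t - l = -71802 - 1*169791/8 = -71802 - 169791/8 = -744207/8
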